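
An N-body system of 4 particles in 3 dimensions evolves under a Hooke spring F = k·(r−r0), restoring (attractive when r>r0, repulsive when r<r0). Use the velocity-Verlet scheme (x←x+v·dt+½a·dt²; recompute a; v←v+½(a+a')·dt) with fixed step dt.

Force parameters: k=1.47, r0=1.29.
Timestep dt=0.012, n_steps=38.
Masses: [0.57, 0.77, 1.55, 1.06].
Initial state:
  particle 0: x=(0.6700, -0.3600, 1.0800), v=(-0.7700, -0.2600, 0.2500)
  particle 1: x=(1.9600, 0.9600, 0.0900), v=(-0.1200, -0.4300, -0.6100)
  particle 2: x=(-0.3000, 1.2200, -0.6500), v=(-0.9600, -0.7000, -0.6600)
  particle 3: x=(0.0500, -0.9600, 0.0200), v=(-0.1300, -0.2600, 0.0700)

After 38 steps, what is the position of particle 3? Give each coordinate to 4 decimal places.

step 0: x0=(0.6700, -0.3600, 1.0800) x1=(1.9600, 0.9600, 0.0900) x2=(-0.3000, 1.2200, -0.6500) x3=(0.0500, -0.9600, 0.0200)
step 1: x0=(0.6608, -0.3629, 1.0828) x1=(1.9582, 0.9546, 0.0827) x2=(-0.3114, 1.2115, -0.6578) x3=(0.0485, -0.9629, 0.0208)
step 2: x0=(0.6515, -0.3653, 1.0850) x1=(1.9557, 0.9489, 0.0754) x2=(-0.3226, 1.2027, -0.6654) x3=(0.0472, -0.9654, 0.0216)
step 3: x0=(0.6423, -0.3673, 1.0868) x1=(1.9525, 0.9428, 0.0681) x2=(-0.3335, 1.1937, -0.6728) x3=(0.0461, -0.9676, 0.0223)
step 4: x0=(0.6330, -0.3688, 1.0881) x1=(1.9486, 0.9363, 0.0607) x2=(-0.3442, 1.1844, -0.6800) x3=(0.0452, -0.9693, 0.0230)
step 5: x0=(0.6238, -0.3698, 1.0889) x1=(1.9440, 0.9294, 0.0535) x2=(-0.3547, 1.1748, -0.6870) x3=(0.0444, -0.9706, 0.0237)
step 6: x0=(0.6145, -0.3704, 1.0892) x1=(1.9387, 0.9222, 0.0462) x2=(-0.3649, 1.1651, -0.6938) x3=(0.0438, -0.9716, 0.0243)
step 7: x0=(0.6053, -0.3705, 1.0891) x1=(1.9327, 0.9145, 0.0389) x2=(-0.3749, 1.1550, -0.7004) x3=(0.0433, -0.9721, 0.0248)
step 8: x0=(0.5960, -0.3701, 1.0884) x1=(1.9259, 0.9065, 0.0317) x2=(-0.3847, 1.1448, -0.7067) x3=(0.0430, -0.9723, 0.0253)
step 9: x0=(0.5868, -0.3693, 1.0872) x1=(1.9185, 0.8981, 0.0244) x2=(-0.3942, 1.1343, -0.7129) x3=(0.0429, -0.9721, 0.0257)
step 10: x0=(0.5776, -0.3681, 1.0855) x1=(1.9103, 0.8893, 0.0172) x2=(-0.4035, 1.1235, -0.7188) x3=(0.0429, -0.9715, 0.0261)
step 11: x0=(0.5684, -0.3664, 1.0833) x1=(1.9015, 0.8802, 0.0100) x2=(-0.4125, 1.1125, -0.7246) x3=(0.0431, -0.9706, 0.0264)
step 12: x0=(0.5592, -0.3642, 1.0807) x1=(1.8919, 0.8707, 0.0028) x2=(-0.4213, 1.1013, -0.7301) x3=(0.0435, -0.9692, 0.0267)
step 13: x0=(0.5500, -0.3616, 1.0775) x1=(1.8816, 0.8609, -0.0043) x2=(-0.4299, 1.0898, -0.7354) x3=(0.0439, -0.9675, 0.0269)
step 14: x0=(0.5408, -0.3586, 1.0739) x1=(1.8707, 0.8507, -0.0114) x2=(-0.4382, 1.0781, -0.7405) x3=(0.0446, -0.9655, 0.0270)
step 15: x0=(0.5316, -0.3551, 1.0697) x1=(1.8590, 0.8401, -0.0185) x2=(-0.4463, 1.0662, -0.7453) x3=(0.0454, -0.9631, 0.0271)
step 16: x0=(0.5225, -0.3513, 1.0651) x1=(1.8467, 0.8293, -0.0256) x2=(-0.4541, 1.0540, -0.7500) x3=(0.0463, -0.9603, 0.0271)
step 17: x0=(0.5133, -0.3470, 1.0600) x1=(1.8337, 0.8180, -0.0326) x2=(-0.4617, 1.0417, -0.7544) x3=(0.0473, -0.9572, 0.0270)
step 18: x0=(0.5042, -0.3423, 1.0544) x1=(1.8200, 0.8065, -0.0396) x2=(-0.4690, 1.0291, -0.7587) x3=(0.0485, -0.9538, 0.0269)
step 19: x0=(0.4950, -0.3371, 1.0483) x1=(1.8056, 0.7946, -0.0466) x2=(-0.4762, 1.0163, -0.7627) x3=(0.0498, -0.9500, 0.0267)
step 20: x0=(0.4859, -0.3316, 1.0418) x1=(1.7906, 0.7824, -0.0536) x2=(-0.4830, 1.0033, -0.7666) x3=(0.0513, -0.9459, 0.0264)
step 21: x0=(0.4768, -0.3257, 1.0348) x1=(1.7750, 0.7699, -0.0605) x2=(-0.4897, 0.9900, -0.7702) x3=(0.0528, -0.9415, 0.0260)
step 22: x0=(0.4677, -0.3194, 1.0274) x1=(1.7587, 0.7571, -0.0674) x2=(-0.4961, 0.9766, -0.7736) x3=(0.0545, -0.9367, 0.0256)
step 23: x0=(0.4586, -0.3128, 1.0195) x1=(1.7418, 0.7440, -0.0743) x2=(-0.5023, 0.9630, -0.7768) x3=(0.0563, -0.9317, 0.0250)
step 24: x0=(0.4496, -0.3058, 1.0112) x1=(1.7243, 0.7306, -0.0811) x2=(-0.5082, 0.9492, -0.7798) x3=(0.0582, -0.9264, 0.0244)
step 25: x0=(0.4405, -0.2984, 1.0024) x1=(1.7062, 0.7169, -0.0879) x2=(-0.5139, 0.9351, -0.7826) x3=(0.0601, -0.9207, 0.0238)
step 26: x0=(0.4314, -0.2906, 0.9933) x1=(1.6874, 0.7030, -0.0947) x2=(-0.5194, 0.9209, -0.7853) x3=(0.0622, -0.9148, 0.0230)
step 27: x0=(0.4224, -0.2826, 0.9837) x1=(1.6681, 0.6888, -0.1014) x2=(-0.5247, 0.9065, -0.7877) x3=(0.0644, -0.9087, 0.0221)
step 28: x0=(0.4133, -0.2742, 0.9737) x1=(1.6483, 0.6744, -0.1081) x2=(-0.5298, 0.8920, -0.7899) x3=(0.0667, -0.9022, 0.0212)
step 29: x0=(0.4043, -0.2654, 0.9634) x1=(1.6278, 0.6597, -0.1148) x2=(-0.5346, 0.8772, -0.7920) x3=(0.0690, -0.8955, 0.0202)
step 30: x0=(0.3952, -0.2564, 0.9526) x1=(1.6069, 0.6448, -0.1214) x2=(-0.5392, 0.8623, -0.7938) x3=(0.0715, -0.8886, 0.0191)
step 31: x0=(0.3862, -0.2470, 0.9415) x1=(1.5854, 0.6296, -0.1281) x2=(-0.5436, 0.8472, -0.7955) x3=(0.0740, -0.8814, 0.0179)
step 32: x0=(0.3771, -0.2374, 0.9301) x1=(1.5634, 0.6143, -0.1347) x2=(-0.5478, 0.8320, -0.7970) x3=(0.0766, -0.8740, 0.0166)
step 33: x0=(0.3680, -0.2274, 0.9183) x1=(1.5409, 0.5987, -0.1413) x2=(-0.5518, 0.8166, -0.7983) x3=(0.0792, -0.8663, 0.0152)
step 34: x0=(0.3590, -0.2172, 0.9061) x1=(1.5179, 0.5830, -0.1478) x2=(-0.5556, 0.8010, -0.7995) x3=(0.0819, -0.8585, 0.0137)
step 35: x0=(0.3499, -0.2067, 0.8937) x1=(1.4944, 0.5671, -0.1544) x2=(-0.5592, 0.7853, -0.8005) x3=(0.0846, -0.8504, 0.0122)
step 36: x0=(0.3408, -0.1960, 0.8809) x1=(1.4705, 0.5510, -0.1609) x2=(-0.5626, 0.7695, -0.8013) x3=(0.0874, -0.8422, 0.0105)
step 37: x0=(0.3317, -0.1850, 0.8678) x1=(1.4462, 0.5347, -0.1674) x2=(-0.5658, 0.7535, -0.8019) x3=(0.0903, -0.8338, 0.0088)
step 38: x0=(0.3226, -0.1738, 0.8545) x1=(1.4215, 0.5184, -0.1739) x2=(-0.5689, 0.7374, -0.8024) x3=(0.0932, -0.8252, 0.0069)

(0.0932, -0.8252, 0.0069)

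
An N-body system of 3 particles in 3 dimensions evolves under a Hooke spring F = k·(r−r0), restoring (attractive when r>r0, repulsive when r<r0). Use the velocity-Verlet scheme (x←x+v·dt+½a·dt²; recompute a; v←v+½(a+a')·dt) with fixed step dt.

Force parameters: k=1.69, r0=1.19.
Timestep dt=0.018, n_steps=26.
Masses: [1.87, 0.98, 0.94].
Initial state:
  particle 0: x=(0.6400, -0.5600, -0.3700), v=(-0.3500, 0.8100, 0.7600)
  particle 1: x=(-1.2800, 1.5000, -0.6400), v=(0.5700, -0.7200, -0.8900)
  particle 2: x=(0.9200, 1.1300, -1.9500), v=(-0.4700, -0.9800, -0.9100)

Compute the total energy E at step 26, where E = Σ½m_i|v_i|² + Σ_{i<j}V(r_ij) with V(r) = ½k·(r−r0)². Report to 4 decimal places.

step 0: x0=(0.6400, -0.5600, -0.3700) x1=(-1.2800, 1.5000, -0.6400) x2=(0.9200, 1.1300, -1.9500)
step 1: x0=(0.6336, -0.5451, -0.3565) x1=(-1.2691, 1.4867, -0.6562) x2=(0.9112, 1.1122, -1.9659)
step 2: x0=(0.6268, -0.5297, -0.3432) x1=(-1.2569, 1.4725, -0.6726) x2=(0.9015, 1.0940, -1.9810)
step 3: x0=(0.6198, -0.5136, -0.3302) x1=(-1.2435, 1.4577, -0.6894) x2=(0.8912, 1.0755, -1.9952)
step 4: x0=(0.6126, -0.4971, -0.3175) x1=(-1.2289, 1.4421, -0.7064) x2=(0.8801, 1.0566, -2.0086)
step 5: x0=(0.6050, -0.4800, -0.3052) x1=(-1.2131, 1.4258, -0.7237) x2=(0.8683, 1.0375, -2.0210)
step 6: x0=(0.5972, -0.4623, -0.2931) x1=(-1.1961, 1.4087, -0.7413) x2=(0.8558, 1.0180, -2.0326)
step 7: x0=(0.5892, -0.4442, -0.2814) x1=(-1.1779, 1.3910, -0.7590) x2=(0.8426, 0.9982, -2.0433)
step 8: x0=(0.5809, -0.4255, -0.2699) x1=(-1.1587, 1.3726, -0.7770) x2=(0.8287, 0.9781, -2.0531)
step 9: x0=(0.5724, -0.4064, -0.2588) x1=(-1.1384, 1.3536, -0.7952) x2=(0.8142, 0.9578, -2.0621)
step 10: x0=(0.5636, -0.3868, -0.2481) x1=(-1.1170, 1.3340, -0.8136) x2=(0.7990, 0.9372, -2.0702)
step 11: x0=(0.5547, -0.3668, -0.2377) x1=(-1.0946, 1.3137, -0.8322) x2=(0.7832, 0.9163, -2.0774)
step 12: x0=(0.5455, -0.3464, -0.2276) x1=(-1.0713, 1.2929, -0.8509) x2=(0.7669, 0.8952, -2.0838)
step 13: x0=(0.5361, -0.3255, -0.2179) x1=(-1.0470, 1.2715, -0.8698) x2=(0.7499, 0.8739, -2.0893)
step 14: x0=(0.5265, -0.3043, -0.2085) x1=(-1.0218, 1.2495, -0.8888) x2=(0.7325, 0.8523, -2.0940)
step 15: x0=(0.5167, -0.2826, -0.1995) x1=(-0.9958, 1.2271, -0.9080) x2=(0.7145, 0.8305, -2.0979)
step 16: x0=(0.5067, -0.2606, -0.1908) x1=(-0.9689, 1.2041, -0.9272) x2=(0.6960, 0.8086, -2.1009)
step 17: x0=(0.4966, -0.2383, -0.1825) x1=(-0.9413, 1.1807, -0.9466) x2=(0.6771, 0.7864, -2.1032)
step 18: x0=(0.4863, -0.2156, -0.1745) x1=(-0.9129, 1.1568, -0.9660) x2=(0.6577, 0.7641, -2.1047)
step 19: x0=(0.4758, -0.1927, -0.1669) x1=(-0.8838, 1.1325, -0.9855) x2=(0.6379, 0.7416, -2.1053)
step 20: x0=(0.4652, -0.1694, -0.1597) x1=(-0.8541, 1.1078, -1.0050) x2=(0.6178, 0.7190, -2.1053)
step 21: x0=(0.4545, -0.1459, -0.1528) x1=(-0.8238, 1.0827, -1.0245) x2=(0.5973, 0.6962, -2.1045)
step 22: x0=(0.4436, -0.1221, -0.1462) x1=(-0.7929, 1.0573, -1.0441) x2=(0.5764, 0.6732, -2.1029)
step 23: x0=(0.4326, -0.0981, -0.1400) x1=(-0.7615, 1.0316, -1.0637) x2=(0.5553, 0.6502, -2.1007)
step 24: x0=(0.4215, -0.0739, -0.1342) x1=(-0.7297, 1.0055, -1.0832) x2=(0.5339, 0.6270, -2.0978)
step 25: x0=(0.4103, -0.0495, -0.1287) x1=(-0.6974, 0.9792, -1.1028) x2=(0.5122, 0.6037, -2.0942)
step 26: x0=(0.3989, -0.0249, -0.1236) x1=(-0.6647, 0.9527, -1.1222) x2=(0.4904, 0.5803, -2.0900)
step 0 velocities: v0=(-0.3500, 0.8100, 0.7600) v1=(0.5700, -0.7200, -0.8900) v2=(-0.4700, -0.9800, -0.9100)
step 0: KE=3.0138, PE=5.0181, E=8.0319
step 26 velocities: v0=(-0.6312, 1.3716, 0.2768) v1=(1.8250, -1.4820, -1.0814) v2=(-1.2190, -1.3029, 0.2509)
step 26: KE=7.0101, PE=1.0206, E=8.0308

8.0308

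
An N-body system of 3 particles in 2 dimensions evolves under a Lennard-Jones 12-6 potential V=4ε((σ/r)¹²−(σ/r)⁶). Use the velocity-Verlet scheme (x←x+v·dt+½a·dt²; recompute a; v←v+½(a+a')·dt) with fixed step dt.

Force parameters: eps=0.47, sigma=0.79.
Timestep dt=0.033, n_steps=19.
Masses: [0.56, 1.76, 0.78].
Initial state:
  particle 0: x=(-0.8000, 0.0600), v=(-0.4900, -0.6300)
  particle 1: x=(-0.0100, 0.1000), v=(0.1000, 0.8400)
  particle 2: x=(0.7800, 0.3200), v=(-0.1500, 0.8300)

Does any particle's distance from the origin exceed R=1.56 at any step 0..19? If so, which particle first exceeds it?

no

step 0: x0=(-0.8000, 0.0600) x1=(-0.0100, 0.1000) x2=(0.7800, 0.3200)
step 1: x0=(-0.8296, 0.0385) x1=(-0.0044, 0.1274) x2=(0.7794, 0.3486)
step 2: x0=(-0.8686, 0.0161) x1=(-0.0003, 0.1538) x2=(0.7890, 0.3801)
step 3: x0=(-0.9081, -0.0064) x1=(0.0002, 0.1792) x2=(0.8071, 0.4141)
step 4: x0=(-0.9454, -0.0285) x1=(-0.0020, 0.2038) x2=(0.8299, 0.4494)
step 5: x0=(-0.9800, -0.0499) x1=(-0.0057, 0.2280) x2=(0.8540, 0.4851)
step 6: x0=(-1.0120, -0.0706) x1=(-0.0100, 0.2521) x2=(0.8776, 0.5206)
step 7: x0=(-1.0416, -0.0905) x1=(-0.0144, 0.2761) x2=(0.8996, 0.5557)
step 8: x0=(-1.0693, -0.1097) x1=(-0.0186, 0.3002) x2=(0.9198, 0.5902)
step 9: x0=(-1.0953, -0.1283) x1=(-0.0225, 0.3243) x2=(0.9381, 0.6241)
step 10: x0=(-1.1199, -0.1462) x1=(-0.0259, 0.3485) x2=(0.9545, 0.6574)
step 11: x0=(-1.1434, -0.1637) x1=(-0.0290, 0.3728) x2=(0.9691, 0.6902)
step 12: x0=(-1.1659, -0.1807) x1=(-0.0316, 0.3972) x2=(0.9821, 0.7224)
step 13: x0=(-1.1876, -0.1973) x1=(-0.0338, 0.4216) x2=(0.9934, 0.7542)
step 14: x0=(-1.2087, -0.2135) x1=(-0.0355, 0.4462) x2=(1.0033, 0.7854)
step 15: x0=(-1.2293, -0.2295) x1=(-0.0367, 0.4709) x2=(1.0118, 0.8162)
step 16: x0=(-1.2493, -0.2452) x1=(-0.0375, 0.4956) x2=(1.0189, 0.8466)
step 17: x0=(-1.2690, -0.2606) x1=(-0.0379, 0.5205) x2=(1.0248, 0.8765)
step 18: x0=(-1.2884, -0.2759) x1=(-0.0378, 0.5456) x2=(1.0294, 0.9060)
step 19: x0=(-1.3076, -0.2909) x1=(-0.0373, 0.5707) x2=(1.0328, 0.9351)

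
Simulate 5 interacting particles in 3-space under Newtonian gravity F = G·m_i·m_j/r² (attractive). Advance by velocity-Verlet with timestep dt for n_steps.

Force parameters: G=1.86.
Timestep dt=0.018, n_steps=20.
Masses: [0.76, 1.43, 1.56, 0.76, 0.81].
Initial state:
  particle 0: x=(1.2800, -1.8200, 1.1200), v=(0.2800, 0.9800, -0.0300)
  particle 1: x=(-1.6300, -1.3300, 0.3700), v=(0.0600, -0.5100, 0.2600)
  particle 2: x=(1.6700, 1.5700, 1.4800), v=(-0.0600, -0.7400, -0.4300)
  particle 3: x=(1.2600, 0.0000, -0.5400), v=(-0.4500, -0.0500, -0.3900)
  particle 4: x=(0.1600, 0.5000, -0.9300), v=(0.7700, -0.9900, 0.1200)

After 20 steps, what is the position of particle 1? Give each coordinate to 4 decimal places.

(-1.5770, -1.4979, 0.4603)

step 0: x0=(1.2800, -1.8200, 1.1200) x1=(-1.6300, -1.3300, 0.3700) x2=(1.6700, 1.5700, 1.4800) x3=(1.2600, 0.0000, -0.5400) x4=(0.1600, 0.5000, -0.9300)
step 1: x0=(1.2850, -1.8023, 1.1194) x1=(-1.6288, -1.3391, 0.3747) x2=(1.6689, 1.5566, 1.4722) x3=(1.2517, -0.0008, -0.5470) x4=(0.1740, 0.4821, -0.9277)
step 2: x0=(1.2899, -1.7844, 1.1187) x1=(-1.6275, -1.3482, 0.3793) x2=(1.6677, 1.5431, 1.4643) x3=(1.2432, -0.0016, -0.5539) x4=(0.1882, 0.4640, -0.9252)
step 3: x0=(1.2947, -1.7663, 1.1180) x1=(-1.6261, -1.3572, 0.3840) x2=(1.6664, 1.5295, 1.4563) x3=(1.2343, -0.0022, -0.5607) x4=(0.2027, 0.4458, -0.9224)
step 4: x0=(1.2994, -1.7480, 1.1171) x1=(-1.6244, -1.3661, 0.3886) x2=(1.6651, 1.5157, 1.4482) x3=(1.2250, -0.0026, -0.5674) x4=(0.2175, 0.4273, -0.9194)
step 5: x0=(1.3040, -1.7295, 1.1161) x1=(-1.6227, -1.3749, 0.3932) x2=(1.6637, 1.5018, 1.4399) x3=(1.2154, -0.0030, -0.5740) x4=(0.2326, 0.4087, -0.9161)
step 6: x0=(1.3085, -1.7109, 1.1150) x1=(-1.6207, -1.3837, 0.3978) x2=(1.6622, 1.4878, 1.4316) x3=(1.2054, -0.0032, -0.5806) x4=(0.2481, 0.3899, -0.9125)
step 7: x0=(1.3129, -1.6920, 1.1139) x1=(-1.6186, -1.3924, 0.4024) x2=(1.6606, 1.4736, 1.4231) x3=(1.1950, -0.0032, -0.5871) x4=(0.2638, 0.3708, -0.9086)
step 8: x0=(1.3172, -1.6730, 1.1126) x1=(-1.6164, -1.4010, 0.4069) x2=(1.6590, 1.4593, 1.4145) x3=(1.1841, -0.0031, -0.5936) x4=(0.2800, 0.3516, -0.9045)
step 9: x0=(1.3214, -1.6537, 1.1112) x1=(-1.6140, -1.4095, 0.4115) x2=(1.6573, 1.4449, 1.4058) x3=(1.1729, -0.0028, -0.6000) x4=(0.2965, 0.3322, -0.9000)
step 10: x0=(1.3255, -1.6343, 1.1097) x1=(-1.6114, -1.4179, 0.4160) x2=(1.6555, 1.4303, 1.3970) x3=(1.1611, -0.0024, -0.6063) x4=(0.3135, 0.3126, -0.8952)
step 11: x0=(1.3294, -1.6147, 1.1081) x1=(-1.6087, -1.4263, 0.4205) x2=(1.6536, 1.4156, 1.3880) x3=(1.1488, -0.0018, -0.6126) x4=(0.3309, 0.2927, -0.8902)
step 12: x0=(1.3333, -1.5949, 1.1064) x1=(-1.6058, -1.4346, 0.4250) x2=(1.6517, 1.4008, 1.3790) x3=(1.1360, -0.0010, -0.6189) x4=(0.3488, 0.2726, -0.8847)
step 13: x0=(1.3371, -1.5749, 1.1046) x1=(-1.6028, -1.4428, 0.4295) x2=(1.6496, 1.3858, 1.3698) x3=(1.1225, -0.0000, -0.6252) x4=(0.3672, 0.2523, -0.8789)
step 14: x0=(1.3408, -1.5547, 1.1026) x1=(-1.5996, -1.4509, 0.4339) x2=(1.6475, 1.3706, 1.3605) x3=(1.1084, 0.0011, -0.6314) x4=(0.3862, 0.2318, -0.8728)
step 15: x0=(1.3443, -1.5342, 1.1006) x1=(-1.5963, -1.4589, 0.4384) x2=(1.6453, 1.3554, 1.3511) x3=(1.0936, 0.0025, -0.6377) x4=(0.4059, 0.2109, -0.8662)
step 16: x0=(1.3477, -1.5136, 1.0984) x1=(-1.5927, -1.4669, 0.4428) x2=(1.6431, 1.3399, 1.3415) x3=(1.0780, 0.0042, -0.6441) x4=(0.4264, 0.1898, -0.8592)
step 17: x0=(1.3511, -1.4928, 1.0961) x1=(-1.5891, -1.4748, 0.4472) x2=(1.6407, 1.3243, 1.3319) x3=(1.0614, 0.0060, -0.6505) x4=(0.4477, 0.1685, -0.8517)
step 18: x0=(1.3543, -1.4717, 1.0937) x1=(-1.5852, -1.4826, 0.4516) x2=(1.6382, 1.3086, 1.3221) x3=(1.0439, 0.0082, -0.6570) x4=(0.4699, 0.1468, -0.8438)
step 19: x0=(1.3574, -1.4505, 1.0912) x1=(-1.5812, -1.4903, 0.4559) x2=(1.6357, 1.2927, 1.3121) x3=(1.0251, 0.0106, -0.6637) x4=(0.4932, 0.1248, -0.8353)
step 20: x0=(1.3604, -1.4290, 1.0885) x1=(-1.5770, -1.4979, 0.4603) x2=(1.6331, 1.2766, 1.3021) x3=(1.0049, 0.0133, -0.6706) x4=(0.5179, 0.1026, -0.8261)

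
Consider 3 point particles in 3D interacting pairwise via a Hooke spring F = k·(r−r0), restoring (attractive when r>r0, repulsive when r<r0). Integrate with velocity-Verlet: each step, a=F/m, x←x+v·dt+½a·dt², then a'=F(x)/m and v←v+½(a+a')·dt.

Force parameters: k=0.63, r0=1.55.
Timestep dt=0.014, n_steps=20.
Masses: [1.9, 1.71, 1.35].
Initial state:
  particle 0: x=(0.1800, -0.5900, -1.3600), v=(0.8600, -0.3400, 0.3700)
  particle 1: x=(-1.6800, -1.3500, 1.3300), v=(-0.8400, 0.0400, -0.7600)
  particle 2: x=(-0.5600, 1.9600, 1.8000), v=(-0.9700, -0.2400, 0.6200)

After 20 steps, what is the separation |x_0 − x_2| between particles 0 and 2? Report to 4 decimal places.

step 0: x0=(0.1800, -0.5900, -1.3600) x1=(-1.6800, -1.3500, 1.3300) x2=(-0.5600, 1.9600, 1.8000)
step 1: x0=(0.1920, -0.5947, -1.3547) x1=(-1.6917, -1.3494, 1.3193) x2=(-0.5736, 1.9565, 1.8086)
step 2: x0=(0.2039, -0.5994, -1.3492) x1=(-1.7033, -1.3486, 1.3086) x2=(-0.5872, 1.9526, 1.8169)
step 3: x0=(0.2157, -0.6039, -1.3435) x1=(-1.7147, -1.3476, 1.2977) x2=(-0.6008, 1.9485, 1.8251)
step 4: x0=(0.2274, -0.6084, -1.3375) x1=(-1.7261, -1.3465, 1.2868) x2=(-0.6144, 1.9440, 1.8331)
step 5: x0=(0.2390, -0.6128, -1.3313) x1=(-1.7373, -1.3452, 1.2758) x2=(-0.6281, 1.9393, 1.8408)
step 6: x0=(0.2505, -0.6172, -1.3249) x1=(-1.7484, -1.3437, 1.2647) x2=(-0.6417, 1.9342, 1.8484)
step 7: x0=(0.2618, -0.6214, -1.3183) x1=(-1.7594, -1.3421, 1.2535) x2=(-0.6553, 1.9288, 1.8557)
step 8: x0=(0.2731, -0.6256, -1.3115) x1=(-1.7703, -1.3403, 1.2423) x2=(-0.6690, 1.9230, 1.8628)
step 9: x0=(0.2843, -0.6297, -1.3044) x1=(-1.7810, -1.3384, 1.2309) x2=(-0.6826, 1.9170, 1.8697)
step 10: x0=(0.2953, -0.6337, -1.2971) x1=(-1.7916, -1.3363, 1.2196) x2=(-0.6963, 1.9107, 1.8764)
step 11: x0=(0.3063, -0.6376, -1.2897) x1=(-1.8021, -1.3341, 1.2081) x2=(-0.7099, 1.9040, 1.8828)
step 12: x0=(0.3171, -0.6415, -1.2819) x1=(-1.8124, -1.3317, 1.1966) x2=(-0.7236, 1.8970, 1.8891)
step 13: x0=(0.3278, -0.6453, -1.2740) x1=(-1.8227, -1.3291, 1.1850) x2=(-0.7372, 1.8898, 1.8951)
step 14: x0=(0.3384, -0.6490, -1.2659) x1=(-1.8328, -1.3264, 1.1733) x2=(-0.7509, 1.8822, 1.9009)
step 15: x0=(0.3489, -0.6526, -1.2575) x1=(-1.8428, -1.3235, 1.1616) x2=(-0.7645, 1.8743, 1.9065)
step 16: x0=(0.3592, -0.6561, -1.2490) x1=(-1.8526, -1.3205, 1.1498) x2=(-0.7781, 1.8661, 1.9119)
step 17: x0=(0.3694, -0.6596, -1.2402) x1=(-1.8623, -1.3173, 1.1379) x2=(-0.7917, 1.8576, 1.9170)
step 18: x0=(0.3795, -0.6629, -1.2312) x1=(-1.8719, -1.3140, 1.1260) x2=(-0.8053, 1.8488, 1.9220)
step 19: x0=(0.3895, -0.6662, -1.2220) x1=(-1.8814, -1.3105, 1.1140) x2=(-0.8189, 1.8396, 1.9267)
step 20: x0=(0.3994, -0.6695, -1.2126) x1=(-1.8907, -1.3069, 1.1020) x2=(-0.8324, 1.8302, 1.9311)

4.2010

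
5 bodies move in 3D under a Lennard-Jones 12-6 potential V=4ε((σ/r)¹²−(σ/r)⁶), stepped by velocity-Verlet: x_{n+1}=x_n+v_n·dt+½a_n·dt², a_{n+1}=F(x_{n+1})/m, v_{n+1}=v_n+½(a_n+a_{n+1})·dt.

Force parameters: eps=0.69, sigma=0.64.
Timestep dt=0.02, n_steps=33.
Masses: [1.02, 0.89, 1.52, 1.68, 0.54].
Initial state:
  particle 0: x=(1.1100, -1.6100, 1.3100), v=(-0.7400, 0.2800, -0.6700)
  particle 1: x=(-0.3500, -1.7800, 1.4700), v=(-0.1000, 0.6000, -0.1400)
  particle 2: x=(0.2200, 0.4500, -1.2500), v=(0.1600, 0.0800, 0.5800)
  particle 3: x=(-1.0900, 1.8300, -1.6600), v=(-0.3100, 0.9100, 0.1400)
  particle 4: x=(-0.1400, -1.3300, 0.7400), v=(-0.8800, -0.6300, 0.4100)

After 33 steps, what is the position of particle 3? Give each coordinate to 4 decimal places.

step 0: x0=(1.1100, -1.6100, 1.3100) x1=(-0.3500, -1.7800, 1.4700) x2=(0.2200, 0.4500, -1.2500) x3=(-1.0900, 1.8300, -1.6600) x4=(-0.1400, -1.3300, 0.7400)
step 1: x0=(1.0952, -1.6044, 1.2966) x1=(-0.3519, -1.7678, 1.4668) x2=(0.2232, 0.4516, -1.2384) x3=(-1.0962, 1.8482, -1.6572) x4=(-0.1577, -1.3430, 0.7488)
step 2: x0=(1.0803, -1.5988, 1.2832) x1=(-0.3535, -1.7551, 1.4628) x2=(0.2264, 0.4532, -1.2268) x3=(-1.1024, 1.8664, -1.6544) x4=(-0.1758, -1.3568, 0.7590)
step 3: x0=(1.0653, -1.5932, 1.2697) x1=(-0.3549, -1.7418, 1.4579) x2=(0.2296, 0.4548, -1.2152) x3=(-1.1086, 1.8846, -1.6516) x4=(-0.1941, -1.3714, 0.7708)
step 4: x0=(1.0502, -1.5876, 1.2563) x1=(-0.3559, -1.7280, 1.4520) x2=(0.2328, 0.4564, -1.2036) x3=(-1.1148, 1.9028, -1.6488) x4=(-0.2128, -1.3870, 0.7842)
step 5: x0=(1.0351, -1.5819, 1.2428) x1=(-0.3568, -1.7138, 1.4451) x2=(0.2360, 0.4580, -1.1920) x3=(-1.1210, 1.9210, -1.6460) x4=(-0.2316, -1.4034, 0.7992)
step 6: x0=(1.0199, -1.5763, 1.2294) x1=(-0.3575, -1.6994, 1.4380) x2=(0.2392, 0.4596, -1.1804) x3=(-1.1272, 1.9392, -1.6432) x4=(-0.2505, -1.4200, 0.8147)
step 7: x0=(1.0046, -1.5707, 1.2159) x1=(-0.3585, -1.6856, 1.4324) x2=(0.2424, 0.4612, -1.1688) x3=(-1.1334, 1.9574, -1.6404) x4=(-0.2688, -1.4354, 0.8277)
step 8: x0=(0.9892, -1.5651, 1.2024) x1=(-0.3602, -1.6742, 1.4324) x2=(0.2455, 0.4628, -1.1572) x3=(-1.1396, 1.9756, -1.6376) x4=(-0.2857, -1.4471, 0.8314)
step 9: x0=(0.9736, -1.5594, 1.1889) x1=(-0.3630, -1.6662, 1.4412) x2=(0.2487, 0.4645, -1.1456) x3=(-1.1457, 1.9937, -1.6348) x4=(-0.3007, -1.4533, 0.8207)
step 10: x0=(0.9580, -1.5538, 1.1754) x1=(-0.3663, -1.6602, 1.4560) x2=(0.2519, 0.4661, -1.1340) x3=(-1.1519, 2.0119, -1.6320) x4=(-0.3145, -1.4560, 0.8000)
step 11: x0=(0.9423, -1.5482, 1.1619) x1=(-0.3698, -1.6548, 1.4727) x2=(0.2551, 0.4677, -1.1224) x3=(-1.1581, 2.0301, -1.6292) x4=(-0.3280, -1.4578, 0.7762)
step 12: x0=(0.9265, -1.5425, 1.1484) x1=(-0.3731, -1.6493, 1.4892) x2=(0.2583, 0.4693, -1.1108) x3=(-1.1643, 2.0483, -1.6264) x4=(-0.3415, -1.4598, 0.7529)
step 13: x0=(0.9105, -1.5369, 1.1348) x1=(-0.3764, -1.6435, 1.5046) x2=(0.2615, 0.4709, -1.0992) x3=(-1.1705, 2.0665, -1.6236) x4=(-0.3548, -1.4621, 0.7313)
step 14: x0=(0.8945, -1.5313, 1.1213) x1=(-0.3795, -1.6375, 1.5190) x2=(0.2647, 0.4725, -1.0876) x3=(-1.1767, 2.0847, -1.6208) x4=(-0.3682, -1.4649, 0.7115)
step 15: x0=(0.8783, -1.5257, 1.1078) x1=(-0.3826, -1.6312, 1.5322) x2=(0.2678, 0.4741, -1.0760) x3=(-1.1829, 2.1028, -1.6180) x4=(-0.3814, -1.4681, 0.6935)
step 16: x0=(0.8620, -1.5200, 1.0943) x1=(-0.3856, -1.6248, 1.5444) x2=(0.2710, 0.4758, -1.0644) x3=(-1.1890, 2.1210, -1.6151) x4=(-0.3946, -1.4716, 0.6772)
step 17: x0=(0.8457, -1.5144, 1.0807) x1=(-0.3886, -1.6182, 1.5557) x2=(0.2742, 0.4774, -1.0528) x3=(-1.1952, 2.1392, -1.6123) x4=(-0.4076, -1.4753, 0.6624)
step 18: x0=(0.8292, -1.5088, 1.0672) x1=(-0.3915, -1.6115, 1.5662) x2=(0.2774, 0.4790, -1.0412) x3=(-1.2014, 2.1574, -1.6095) x4=(-0.4205, -1.4793, 0.6488)
step 19: x0=(0.8125, -1.5032, 1.0537) x1=(-0.3944, -1.6046, 1.5761) x2=(0.2806, 0.4806, -1.0296) x3=(-1.2076, 2.1756, -1.6067) x4=(-0.4332, -1.4834, 0.6364)
step 20: x0=(0.7958, -1.4976, 1.0402) x1=(-0.3972, -1.5977, 1.5853) x2=(0.2837, 0.4822, -1.0180) x3=(-1.2138, 2.1938, -1.6039) x4=(-0.4458, -1.4876, 0.6250)
step 21: x0=(0.7790, -1.4919, 1.0267) x1=(-0.4000, -1.5907, 1.5939) x2=(0.2869, 0.4838, -1.0064) x3=(-1.2200, 2.2119, -1.6011) x4=(-0.4582, -1.4919, 0.6145)
step 22: x0=(0.7620, -1.4863, 1.0132) x1=(-0.4027, -1.5837, 1.6021) x2=(0.2901, 0.4854, -0.9948) x3=(-1.2261, 2.2301, -1.5983) x4=(-0.4704, -1.4964, 0.6049)
step 23: x0=(0.7449, -1.4807, 0.9997) x1=(-0.4054, -1.5766, 1.6097) x2=(0.2933, 0.4871, -0.9832) x3=(-1.2323, 2.2483, -1.5955) x4=(-0.4825, -1.5008, 0.5960)
step 24: x0=(0.7276, -1.4751, 0.9862) x1=(-0.4081, -1.5695, 1.6170) x2=(0.2965, 0.4887, -0.9716) x3=(-1.2385, 2.2665, -1.5927) x4=(-0.4944, -1.5054, 0.5877)
step 25: x0=(0.7103, -1.4696, 0.9727) x1=(-0.4107, -1.5623, 1.6239) x2=(0.2996, 0.4903, -0.9600) x3=(-1.2447, 2.2846, -1.5899) x4=(-0.5061, -1.5099, 0.5802)
step 26: x0=(0.6928, -1.4640, 0.9592) x1=(-0.4133, -1.5551, 1.6303) x2=(0.3028, 0.4919, -0.9484) x3=(-1.2509, 2.3028, -1.5871) x4=(-0.5177, -1.5145, 0.5731)
step 27: x0=(0.6752, -1.4584, 0.9458) x1=(-0.4159, -1.5480, 1.6365) x2=(0.3060, 0.4935, -0.9368) x3=(-1.2570, 2.3210, -1.5843) x4=(-0.5290, -1.5191, 0.5667)
step 28: x0=(0.6574, -1.4528, 0.9323) x1=(-0.4184, -1.5408, 1.6423) x2=(0.3092, 0.4952, -0.9252) x3=(-1.2632, 2.3392, -1.5815) x4=(-0.5401, -1.5237, 0.5607)
step 29: x0=(0.6395, -1.4473, 0.9189) x1=(-0.4209, -1.5335, 1.6479) x2=(0.3123, 0.4968, -0.9136) x3=(-1.2694, 2.3574, -1.5787) x4=(-0.5510, -1.5283, 0.5552)
step 30: x0=(0.6214, -1.4417, 0.9055) x1=(-0.4233, -1.5263, 1.6531) x2=(0.3155, 0.4984, -0.9020) x3=(-1.2756, 2.3755, -1.5758) x4=(-0.5618, -1.5329, 0.5502)
step 31: x0=(0.6032, -1.4362, 0.8921) x1=(-0.4257, -1.5191, 1.6581) x2=(0.3187, 0.5000, -0.8904) x3=(-1.2817, 2.3937, -1.5730) x4=(-0.5722, -1.5374, 0.5455)
step 32: x0=(0.5848, -1.4307, 0.8787) x1=(-0.4281, -1.5119, 1.6628) x2=(0.3219, 0.5016, -0.8788) x3=(-1.2879, 2.4119, -1.5702) x4=(-0.5825, -1.5420, 0.5413)
step 33: x0=(0.5663, -1.4252, 0.8653) x1=(-0.4304, -1.5047, 1.6672) x2=(0.3250, 0.5032, -0.8672) x3=(-1.2941, 2.4301, -1.5674) x4=(-0.5925, -1.5465, 0.5375)

(-1.2941, 2.4301, -1.5674)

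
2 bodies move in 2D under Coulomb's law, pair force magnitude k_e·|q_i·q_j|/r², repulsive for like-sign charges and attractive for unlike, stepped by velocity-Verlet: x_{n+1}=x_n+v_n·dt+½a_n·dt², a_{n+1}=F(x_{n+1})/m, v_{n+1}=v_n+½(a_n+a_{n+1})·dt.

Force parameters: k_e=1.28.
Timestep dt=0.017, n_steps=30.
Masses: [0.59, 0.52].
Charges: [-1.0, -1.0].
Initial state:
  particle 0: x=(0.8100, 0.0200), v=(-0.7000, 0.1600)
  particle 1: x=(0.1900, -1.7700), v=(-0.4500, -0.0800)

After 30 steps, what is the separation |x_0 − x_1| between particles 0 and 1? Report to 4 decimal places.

step 0: x0=(0.8100, 0.0200) x1=(0.1900, -1.7700)
step 1: x0=(0.7981, 0.0228) x1=(0.1823, -1.7715)
step 2: x0=(0.7863, 0.0258) x1=(0.1746, -1.7731)
step 3: x0=(0.7746, 0.0289) x1=(0.1668, -1.7749)
step 4: x0=(0.7629, 0.0322) x1=(0.1589, -1.7769)
step 5: x0=(0.7512, 0.0357) x1=(0.1510, -1.7791)
step 6: x0=(0.7396, 0.0393) x1=(0.1430, -1.7815)
step 7: x0=(0.7281, 0.0431) x1=(0.1349, -1.7841)
step 8: x0=(0.7166, 0.0470) x1=(0.1268, -1.7868)
step 9: x0=(0.7051, 0.0511) x1=(0.1186, -1.7898)
step 10: x0=(0.6938, 0.0554) x1=(0.1104, -1.7929)
step 11: x0=(0.6824, 0.0598) x1=(0.1021, -1.7962)
step 12: x0=(0.6711, 0.0644) x1=(0.0937, -1.7997)
step 13: x0=(0.6599, 0.0691) x1=(0.0853, -1.8033)
step 14: x0=(0.6487, 0.0740) x1=(0.0769, -1.8071)
step 15: x0=(0.6376, 0.0791) x1=(0.0684, -1.8111)
step 16: x0=(0.6265, 0.0843) x1=(0.0598, -1.8153)
step 17: x0=(0.6154, 0.0897) x1=(0.0512, -1.8197)
step 18: x0=(0.6044, 0.0952) x1=(0.0425, -1.8242)
step 19: x0=(0.5934, 0.1008) x1=(0.0338, -1.8289)
step 20: x0=(0.5825, 0.1066) x1=(0.0251, -1.8338)
step 21: x0=(0.5716, 0.1126) x1=(0.0163, -1.8388)
step 22: x0=(0.5608, 0.1187) x1=(0.0074, -1.8440)
step 23: x0=(0.5500, 0.1250) x1=(-0.0015, -1.8494)
step 24: x0=(0.5393, 0.1313) x1=(-0.0105, -1.8549)
step 25: x0=(0.5285, 0.1379) x1=(-0.0195, -1.8606)
step 26: x0=(0.5179, 0.1446) x1=(-0.0285, -1.8665)
step 27: x0=(0.5072, 0.1514) x1=(-0.0376, -1.8725)
step 28: x0=(0.4966, 0.1583) x1=(-0.0467, -1.8786)
step 29: x0=(0.4861, 0.1654) x1=(-0.0559, -1.8849)
step 30: x0=(0.4755, 0.1727) x1=(-0.0651, -1.8914)

2.1337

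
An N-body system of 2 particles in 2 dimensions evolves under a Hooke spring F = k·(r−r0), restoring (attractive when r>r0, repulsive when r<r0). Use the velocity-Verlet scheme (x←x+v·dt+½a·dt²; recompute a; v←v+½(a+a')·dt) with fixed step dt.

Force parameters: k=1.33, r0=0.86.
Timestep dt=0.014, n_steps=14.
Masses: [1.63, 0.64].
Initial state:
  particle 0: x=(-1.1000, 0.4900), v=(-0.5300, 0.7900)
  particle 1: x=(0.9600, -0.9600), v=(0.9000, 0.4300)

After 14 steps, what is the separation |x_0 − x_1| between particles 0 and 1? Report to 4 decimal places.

2.6946

step 0: x0=(-1.1000, 0.4900) x1=(0.9600, -0.9600)
step 1: x0=(-1.1073, 0.5010) x1=(0.9723, -0.9538)
step 2: x0=(-1.1144, 0.5118) x1=(0.9841, -0.9472)
step 3: x0=(-1.1213, 0.5225) x1=(0.9953, -0.9402)
step 4: x0=(-1.1279, 0.5330) x1=(1.0059, -0.9328)
step 5: x0=(-1.1343, 0.5434) x1=(1.0159, -0.9250)
step 6: x0=(-1.1405, 0.5536) x1=(1.0254, -0.9168)
step 7: x0=(-1.1465, 0.5636) x1=(1.0343, -0.9082)
step 8: x0=(-1.1522, 0.5735) x1=(1.0425, -0.8992)
step 9: x0=(-1.1577, 0.5832) x1=(1.0502, -0.8898)
step 10: x0=(-1.1629, 0.5928) x1=(1.0572, -0.8800)
step 11: x0=(-1.1679, 0.6022) x1=(1.0637, -0.8698)
step 12: x0=(-1.1727, 0.6115) x1=(1.0695, -0.8591)
step 13: x0=(-1.1772, 0.6206) x1=(1.0747, -0.8481)
step 14: x0=(-1.1815, 0.6295) x1=(1.0793, -0.8367)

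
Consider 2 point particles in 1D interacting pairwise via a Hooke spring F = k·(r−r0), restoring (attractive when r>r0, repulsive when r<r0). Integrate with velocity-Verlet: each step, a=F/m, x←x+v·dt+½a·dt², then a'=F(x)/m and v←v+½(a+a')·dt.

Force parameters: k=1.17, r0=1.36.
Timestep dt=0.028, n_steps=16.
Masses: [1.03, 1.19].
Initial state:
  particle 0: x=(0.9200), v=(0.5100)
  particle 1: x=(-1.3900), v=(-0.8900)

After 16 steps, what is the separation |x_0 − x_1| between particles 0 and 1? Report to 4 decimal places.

step 0: x0=(0.9200) x1=(-1.3900)
step 1: x0=(0.9339) x1=(-1.4146)
step 2: x0=(0.9468) x1=(-1.4383)
step 3: x0=(0.9589) x1=(-1.4613)
step 4: x0=(0.9700) x1=(-1.4835)
step 5: x0=(0.9802) x1=(-1.5049)
step 6: x0=(0.9893) x1=(-1.5253)
step 7: x0=(0.9974) x1=(-1.5449)
step 8: x0=(1.0045) x1=(-1.5636)
step 9: x0=(1.0105) x1=(-1.5813)
step 10: x0=(1.0154) x1=(-1.5981)
step 11: x0=(1.0191) x1=(-1.6140)
step 12: x0=(1.0218) x1=(-1.6288)
step 13: x0=(1.0233) x1=(-1.6427)
step 14: x0=(1.0236) x1=(-1.6555)
step 15: x0=(1.0227) x1=(-1.6673)
step 16: x0=(1.0207) x1=(-1.6781)

2.6988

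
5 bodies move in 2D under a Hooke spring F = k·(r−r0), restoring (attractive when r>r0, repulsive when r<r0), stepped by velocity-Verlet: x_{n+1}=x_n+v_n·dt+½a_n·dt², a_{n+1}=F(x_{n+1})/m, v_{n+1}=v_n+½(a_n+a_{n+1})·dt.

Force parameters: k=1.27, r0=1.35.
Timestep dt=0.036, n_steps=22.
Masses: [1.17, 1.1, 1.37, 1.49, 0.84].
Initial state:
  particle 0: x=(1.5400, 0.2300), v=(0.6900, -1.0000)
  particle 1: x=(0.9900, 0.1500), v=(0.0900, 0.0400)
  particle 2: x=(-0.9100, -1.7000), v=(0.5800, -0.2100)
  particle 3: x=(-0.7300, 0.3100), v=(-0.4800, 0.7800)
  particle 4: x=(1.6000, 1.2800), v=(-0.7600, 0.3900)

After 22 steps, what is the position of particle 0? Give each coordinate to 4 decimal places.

step 0: x0=(1.5400, 0.2300) x1=(0.9900, 0.1500) x2=(-0.9100, -1.7000) x3=(-0.7300, 0.3100) x4=(1.6000, 1.2800)
step 1: x0=(1.5638, 0.1931) x1=(0.9916, 0.1507) x2=(-0.8867, -1.7048) x3=(-0.7460, 0.3379) x4=(1.5700, 1.2920)
step 2: x0=(1.5853, 0.1546) x1=(0.9901, 0.1498) x2=(-0.8587, -1.7040) x3=(-0.7594, 0.3655) x4=(1.5349, 1.3000)
step 3: x0=(1.6046, 0.1144) x1=(0.9855, 0.1476) x2=(-0.8260, -1.6977) x3=(-0.7701, 0.3925) x4=(1.4947, 1.3039)
step 4: x0=(1.6216, 0.0727) x1=(0.9778, 0.1442) x2=(-0.7888, -1.6859) x3=(-0.7781, 0.4190) x4=(1.4496, 1.3036)
step 5: x0=(1.6362, 0.0296) x1=(0.9671, 0.1395) x2=(-0.7474, -1.6687) x3=(-0.7834, 0.4448) x4=(1.3999, 1.2992)
step 6: x0=(1.6484, -0.0148) x1=(0.9535, 0.1336) x2=(-0.7018, -1.6463) x3=(-0.7859, 0.4699) x4=(1.3458, 1.2907)
step 7: x0=(1.6582, -0.0603) x1=(0.9373, 0.1268) x2=(-0.6524, -1.6188) x3=(-0.7858, 0.4942) x4=(1.2875, 1.2783)
step 8: x0=(1.6656, -0.1066) x1=(0.9184, 0.1189) x2=(-0.5994, -1.5863) x3=(-0.7831, 0.5176) x4=(1.2254, 1.2620)
step 9: x0=(1.6705, -0.1538) x1=(0.8972, 0.1102) x2=(-0.5430, -1.5491) x3=(-0.7778, 0.5401) x4=(1.1599, 1.2419)
step 10: x0=(1.6729, -0.2015) x1=(0.8738, 0.1006) x2=(-0.4835, -1.5075) x3=(-0.7700, 0.5615) x4=(1.0912, 1.2183)
step 11: x0=(1.6728, -0.2495) x1=(0.8484, 0.0903) x2=(-0.4214, -1.4618) x3=(-0.7597, 0.5818) x4=(1.0199, 1.1913)
step 12: x0=(1.6703, -0.2977) x1=(0.8212, 0.0792) x2=(-0.3567, -1.4121) x3=(-0.7472, 0.6010) x4=(0.9463, 1.1611)
step 13: x0=(1.6653, -0.3459) x1=(0.7925, 0.0676) x2=(-0.2900, -1.3589) x3=(-0.7324, 0.6190) x4=(0.8708, 1.1280)
step 14: x0=(1.6579, -0.3937) x1=(0.7624, 0.0553) x2=(-0.2215, -1.3025) x3=(-0.7156, 0.6358) x4=(0.7938, 1.0922)
step 15: x0=(1.6482, -0.4411) x1=(0.7312, 0.0426) x2=(-0.1517, -1.2433) x3=(-0.6969, 0.6514) x4=(0.7159, 1.0540)
step 16: x0=(1.6362, -0.4879) x1=(0.6991, 0.0294) x2=(-0.0807, -1.1816) x3=(-0.6764, 0.6656) x4=(0.6374, 1.0137)
step 17: x0=(1.6219, -0.5337) x1=(0.6665, 0.0159) x2=(-0.0089, -1.1178) x3=(-0.6543, 0.6785) x4=(0.5588, 0.9716)
step 18: x0=(1.6055, -0.5786) x1=(0.6334, 0.0021) x2=(0.0633, -1.0523) x3=(-0.6308, 0.6901) x4=(0.4804, 0.9279)
step 19: x0=(1.5871, -0.6223) x1=(0.6001, -0.0119) x2=(0.1356, -0.9854) x3=(-0.6061, 0.7005) x4=(0.4026, 0.8830)
step 20: x0=(1.5668, -0.6646) x1=(0.5669, -0.0259) x2=(0.2078, -0.9177) x3=(-0.5803, 0.7095) x4=(0.3258, 0.8372)
step 21: x0=(1.5447, -0.7056) x1=(0.5338, -0.0399) x2=(0.2797, -0.8494) x3=(-0.5536, 0.7173) x4=(0.2503, 0.7906)
step 22: x0=(1.5208, -0.7450) x1=(0.5010, -0.0538) x2=(0.3510, -0.7809) x3=(-0.5262, 0.7239) x4=(0.1764, 0.7435)

(1.5208, -0.7450)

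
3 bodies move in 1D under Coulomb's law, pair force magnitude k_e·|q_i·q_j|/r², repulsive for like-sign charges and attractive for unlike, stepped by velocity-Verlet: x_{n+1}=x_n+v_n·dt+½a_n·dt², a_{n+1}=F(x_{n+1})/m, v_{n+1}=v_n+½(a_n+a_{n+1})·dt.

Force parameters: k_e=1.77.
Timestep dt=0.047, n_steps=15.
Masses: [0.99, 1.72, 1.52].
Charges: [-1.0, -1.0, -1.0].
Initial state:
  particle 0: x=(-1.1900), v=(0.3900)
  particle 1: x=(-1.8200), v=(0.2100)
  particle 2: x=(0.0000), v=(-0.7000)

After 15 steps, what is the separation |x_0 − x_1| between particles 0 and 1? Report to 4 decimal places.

1.3999

step 0: x0=(-1.1900) x1=(-1.8200) x2=(0.0000)
step 1: x0=(-1.1681) x1=(-1.8133) x2=(-0.0316)
step 2: x0=(-1.1398) x1=(-1.8128) x2=(-0.0604)
step 3: x0=(-1.1061) x1=(-1.8181) x2=(-0.0862)
step 4: x0=(-1.0684) x1=(-1.8286) x2=(-0.1086)
step 5: x0=(-1.0282) x1=(-1.8438) x2=(-0.1274)
step 6: x0=(-0.9869) x1=(-1.8632) x2=(-0.1421)
step 7: x0=(-0.9461) x1=(-1.8864) x2=(-0.1523)
step 8: x0=(-0.9070) x1=(-1.9128) x2=(-0.1576)
step 9: x0=(-0.8710) x1=(-1.9423) x2=(-0.1575)
step 10: x0=(-0.8394) x1=(-1.9744) x2=(-0.1516)
step 11: x0=(-0.8130) x1=(-2.0090) x2=(-0.1394)
step 12: x0=(-0.7926) x1=(-2.0458) x2=(-0.1208)
step 13: x0=(-0.7784) x1=(-2.0847) x2=(-0.0958)
step 14: x0=(-0.7704) x1=(-2.1255) x2=(-0.0647)
step 15: x0=(-0.7682) x1=(-2.1681) x2=(-0.0278)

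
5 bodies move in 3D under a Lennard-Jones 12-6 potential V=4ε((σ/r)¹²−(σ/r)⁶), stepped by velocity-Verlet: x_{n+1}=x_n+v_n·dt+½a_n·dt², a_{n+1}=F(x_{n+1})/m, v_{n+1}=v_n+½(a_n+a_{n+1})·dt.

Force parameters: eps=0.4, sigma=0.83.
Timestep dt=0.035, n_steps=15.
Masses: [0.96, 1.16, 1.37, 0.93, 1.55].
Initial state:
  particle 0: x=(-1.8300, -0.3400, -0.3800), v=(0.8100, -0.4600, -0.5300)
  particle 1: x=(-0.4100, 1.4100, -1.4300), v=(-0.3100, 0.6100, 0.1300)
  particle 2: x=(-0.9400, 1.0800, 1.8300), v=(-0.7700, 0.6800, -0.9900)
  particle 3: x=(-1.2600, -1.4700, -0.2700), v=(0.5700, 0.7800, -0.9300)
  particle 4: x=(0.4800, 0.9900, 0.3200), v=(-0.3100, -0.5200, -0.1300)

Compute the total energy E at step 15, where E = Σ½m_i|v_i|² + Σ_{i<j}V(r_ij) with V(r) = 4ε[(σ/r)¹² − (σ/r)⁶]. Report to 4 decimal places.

3.2253

step 0: x0=(-1.8300, -0.3400, -0.3800) x1=(-0.4100, 1.4100, -1.4300) x2=(-0.9400, 1.0800, 1.8300) x3=(-1.2600, -1.4700, -0.2700) x4=(0.4800, 0.9900, 0.3200)
step 1: x0=(-1.8015, -0.3564, -0.3985) x1=(-0.4208, 1.4313, -1.4254) x2=(-0.9669, 1.1038, 1.7953) x3=(-1.2402, -1.4424, -0.3026) x4=(0.4691, 0.9718, 0.3154)
step 2: x0=(-1.7726, -0.3734, -0.4170) x1=(-0.4317, 1.4527, -1.4208) x2=(-0.9939, 1.1276, 1.7607) x3=(-1.2208, -1.4141, -0.3352) x4=(0.4583, 0.9536, 0.3109)
step 3: x0=(-1.7433, -0.3913, -0.4354) x1=(-0.4425, 1.4740, -1.4162) x2=(-1.0208, 1.1514, 1.7260) x3=(-1.2018, -1.3849, -0.3679) x4=(0.4474, 0.9354, 0.3063)
step 4: x0=(-1.7135, -0.4102, -0.4537) x1=(-0.4533, 1.4953, -1.4116) x2=(-1.0477, 1.1752, 1.6913) x3=(-1.1834, -1.3547, -0.4007) x4=(0.4364, 0.9172, 0.3018)
step 5: x0=(-1.6829, -0.4303, -0.4720) x1=(-0.4642, 1.5166, -1.4069) x2=(-1.0746, 1.1990, 1.6566) x3=(-1.1656, -1.3233, -0.4335) x4=(0.4255, 0.8990, 0.2972)
step 6: x0=(-1.6516, -0.4516, -0.4902) x1=(-0.4750, 1.5379, -1.4023) x2=(-1.1015, 1.2227, 1.6218) x3=(-1.1487, -1.2905, -0.4664) x4=(0.4145, 0.8809, 0.2926)
step 7: x0=(-1.6197, -0.4739, -0.5083) x1=(-0.4858, 1.5592, -1.3975) x2=(-1.1284, 1.2465, 1.5871) x3=(-1.1323, -1.2567, -0.4994) x4=(0.4035, 0.8627, 0.2880)
step 8: x0=(-1.5881, -0.4959, -0.5265) x1=(-0.4966, 1.5804, -1.3928) x2=(-1.1552, 1.2703, 1.5523) x3=(-1.1157, -1.2233, -0.5323) x4=(0.3925, 0.8445, 0.2834)
step 9: x0=(-1.5595, -0.5129, -0.5446) x1=(-0.5074, 1.6017, -1.3881) x2=(-1.1821, 1.2941, 1.5175) x3=(-1.0959, -1.1948, -0.5653) x4=(0.3814, 0.8264, 0.2788)
step 10: x0=(-1.5403, -0.5163, -0.5624) x1=(-0.5181, 1.6229, -1.3833) x2=(-1.2089, 1.3178, 1.4827) x3=(-1.0664, -1.1806, -0.5987) x4=(0.3704, 0.8082, 0.2742)
step 11: x0=(-1.5326, -0.5035, -0.5792) x1=(-0.5289, 1.6441, -1.3785) x2=(-1.2357, 1.3416, 1.4479) x3=(-1.0250, -1.1829, -0.6330) x4=(0.3593, 0.7901, 0.2696)
step 12: x0=(-1.5304, -0.4833, -0.5954) x1=(-0.5397, 1.6653, -1.3737) x2=(-1.2625, 1.3653, 1.4131) x3=(-0.9780, -1.1929, -0.6678) x4=(0.3482, 0.7719, 0.2650)
step 13: x0=(-1.5292, -0.4618, -0.6115) x1=(-0.5504, 1.6865, -1.3688) x2=(-1.2893, 1.3890, 1.3783) x3=(-0.9299, -1.2043, -0.7029) x4=(0.3370, 0.7538, 0.2604)
step 14: x0=(-1.5275, -0.4409, -0.6277) x1=(-0.5612, 1.7077, -1.3640) x2=(-1.3161, 1.4128, 1.3434) x3=(-0.8823, -1.2149, -0.7378) x4=(0.3259, 0.7356, 0.2557)
step 15: x0=(-1.5248, -0.4210, -0.6440) x1=(-0.5719, 1.7288, -1.3591) x2=(-1.3428, 1.4365, 1.3086) x3=(-0.8356, -1.2245, -0.7726) x4=(0.3147, 0.7175, 0.2511)
step 0 velocities: v0=(0.8100, -0.4600, -0.5300) v1=(-0.3100, 0.6100, 0.1300) v2=(-0.7700, 0.6800, -0.9900) v3=(0.5700, 0.7800, -0.9300) v4=(-0.3100, -0.5200, -0.1300)
step 0: KE=3.3602, PE=-0.1357, E=3.2246
step 15 velocities: v0=(0.0887, 0.5511, -0.4690) v1=(-0.3071, 0.6041, 0.1396) v2=(-0.7644, 0.6777, -0.9962) v3=(1.3195, -0.2566, -0.9914) v4=(-0.3201, -0.5179, -0.1326)
step 15: KE=3.5255, PE=-0.3002, E=3.2253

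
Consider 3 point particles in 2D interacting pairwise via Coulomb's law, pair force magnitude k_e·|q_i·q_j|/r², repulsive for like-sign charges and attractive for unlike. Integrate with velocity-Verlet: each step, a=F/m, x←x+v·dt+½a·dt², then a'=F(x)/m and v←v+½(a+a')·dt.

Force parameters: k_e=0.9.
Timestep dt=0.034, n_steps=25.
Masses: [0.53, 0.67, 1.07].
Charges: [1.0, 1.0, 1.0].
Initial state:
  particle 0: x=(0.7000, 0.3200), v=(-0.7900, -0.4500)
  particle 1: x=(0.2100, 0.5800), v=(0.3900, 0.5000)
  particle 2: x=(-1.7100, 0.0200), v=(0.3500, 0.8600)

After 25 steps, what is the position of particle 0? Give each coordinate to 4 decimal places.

step 0: x0=(0.7000, 0.3200) x1=(0.2100, 0.5800) x2=(-1.7100, 0.0200)
step 1: x0=(0.6761, 0.3032) x1=(0.2212, 0.5982) x2=(-1.6983, 0.0492)
step 2: x0=(0.6582, 0.2829) x1=(0.2284, 0.6195) x2=(-1.6870, 0.0783)
step 3: x0=(0.6458, 0.2585) x1=(0.2318, 0.6440) x2=(-1.6761, 0.1073)
step 4: x0=(0.6383, 0.2299) x1=(0.2321, 0.6719) x2=(-1.6656, 0.1363)
step 5: x0=(0.6348, 0.1973) x1=(0.2298, 0.7032) x2=(-1.6556, 0.1652)
step 6: x0=(0.6346, 0.1611) x1=(0.2256, 0.7374) x2=(-1.6460, 0.1940)
step 7: x0=(0.6370, 0.1217) x1=(0.2200, 0.7743) x2=(-1.6368, 0.2227)
step 8: x0=(0.6416, 0.0795) x1=(0.2134, 0.8135) x2=(-1.6281, 0.2514)
step 9: x0=(0.6480, 0.0350) x1=(0.2062, 0.8546) x2=(-1.6197, 0.2800)
step 10: x0=(0.6558, -0.0116) x1=(0.1984, 0.8975) x2=(-1.6119, 0.3085)
step 11: x0=(0.6648, -0.0600) x1=(0.1904, 0.9418) x2=(-1.6044, 0.3370)
step 12: x0=(0.6749, -0.1098) x1=(0.1823, 0.9874) x2=(-1.5974, 0.3654)
step 13: x0=(0.6859, -0.1610) x1=(0.1742, 1.0342) x2=(-1.5909, 0.3938)
step 14: x0=(0.6976, -0.2133) x1=(0.1661, 1.0819) x2=(-1.5848, 0.4221)
step 15: x0=(0.7101, -0.2666) x1=(0.1581, 1.1305) x2=(-1.5790, 0.4504)
step 16: x0=(0.7233, -0.3209) x1=(0.1503, 1.1800) x2=(-1.5738, 0.4787)
step 17: x0=(0.7370, -0.3759) x1=(0.1427, 1.2301) x2=(-1.5689, 0.5068)
step 18: x0=(0.7513, -0.4317) x1=(0.1353, 1.2810) x2=(-1.5644, 0.5349)
step 19: x0=(0.7660, -0.4882) x1=(0.1282, 1.3324) x2=(-1.5604, 0.5630)
step 20: x0=(0.7812, -0.5453) x1=(0.1213, 1.3844) x2=(-1.5567, 0.5910)
step 21: x0=(0.7969, -0.6030) x1=(0.1147, 1.4370) x2=(-1.5534, 0.6190)
step 22: x0=(0.8129, -0.6612) x1=(0.1084, 1.4901) x2=(-1.5505, 0.6469)
step 23: x0=(0.8292, -0.7199) x1=(0.1025, 1.5437) x2=(-1.5480, 0.6747)
step 24: x0=(0.8459, -0.7791) x1=(0.0968, 1.5978) x2=(-1.5458, 0.7025)
step 25: x0=(0.8629, -0.8387) x1=(0.0915, 1.6523) x2=(-1.5440, 0.7302)

(0.8629, -0.8387)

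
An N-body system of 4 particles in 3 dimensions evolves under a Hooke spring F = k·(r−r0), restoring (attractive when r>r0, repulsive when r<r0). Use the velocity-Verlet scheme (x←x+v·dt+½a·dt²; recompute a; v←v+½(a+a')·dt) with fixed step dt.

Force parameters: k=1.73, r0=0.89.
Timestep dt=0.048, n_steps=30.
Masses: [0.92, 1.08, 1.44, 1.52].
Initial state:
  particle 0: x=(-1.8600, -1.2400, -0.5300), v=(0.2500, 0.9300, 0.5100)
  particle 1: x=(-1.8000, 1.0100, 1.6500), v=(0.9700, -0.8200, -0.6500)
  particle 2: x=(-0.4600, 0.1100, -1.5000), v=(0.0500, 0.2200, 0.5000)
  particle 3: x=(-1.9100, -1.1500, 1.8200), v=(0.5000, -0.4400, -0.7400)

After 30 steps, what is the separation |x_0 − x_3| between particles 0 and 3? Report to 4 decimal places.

step 0: x0=(-1.8600, -1.2400, -0.5300) x1=(-1.8000, 1.0100, 1.6500) x2=(-0.4600, 0.1100, -1.5000) x3=(-1.9100, -1.1500, 1.8200)
step 1: x0=(-1.8462, -1.1900, -0.5002) x1=(-1.7518, 0.9641, 1.6118) x2=(-0.4617, 0.1190, -1.4684) x3=(-1.8844, -1.1683, 1.7791)
step 2: x0=(-1.8287, -1.1301, -0.4604) x1=(-1.7006, 0.9056, 1.5599) x2=(-0.4712, 0.1250, -1.4221) x3=(-1.8557, -1.1807, 1.7278)
step 3: x0=(-1.8075, -1.0611, -0.4113) x1=(-1.6467, 0.8355, 1.4953) x2=(-0.4884, 0.1278, -1.3616) x3=(-1.8240, -1.1873, 1.6665)
step 4: x0=(-1.7827, -0.9840, -0.3538) x1=(-1.5905, 0.7545, 1.4187) x2=(-0.5126, 0.1274, -1.2876) x3=(-1.7893, -1.1882, 1.5960)
step 5: x0=(-1.7544, -0.9000, -0.2890) x1=(-1.5324, 0.6639, 1.3313) x2=(-0.5434, 0.1239, -1.2011) x3=(-1.7519, -1.1834, 1.5168)
step 6: x0=(-1.7228, -0.8103, -0.2179) x1=(-1.4727, 0.5649, 1.2342) x2=(-0.5803, 0.1174, -1.1031) x3=(-1.7119, -1.1732, 1.4297)
step 7: x0=(-1.6883, -0.7160, -0.1418) x1=(-1.4119, 0.4588, 1.1289) x2=(-0.6224, 0.1079, -0.9947) x3=(-1.6695, -1.1579, 1.3356)
step 8: x0=(-1.6510, -0.6184, -0.0619) x1=(-1.3502, 0.3470, 1.0169) x2=(-0.6693, 0.0955, -0.8773) x3=(-1.6249, -1.1379, 1.2355)
step 9: x0=(-1.6115, -0.5188, 0.0205) x1=(-1.2879, 0.2309, 0.8997) x2=(-0.7200, 0.0805, -0.7521) x3=(-1.5784, -1.1136, 1.1302)
step 10: x0=(-1.5704, -0.4182, 0.1043) x1=(-1.2253, 0.1121, 0.7789) x2=(-0.7737, 0.0631, -0.6207) x3=(-1.5302, -1.0856, 1.0207)
step 11: x0=(-1.5283, -0.3177, 0.1882) x1=(-1.1625, -0.0081, 0.6563) x2=(-0.8298, 0.0436, -0.4847) x3=(-1.4806, -1.0546, 0.9080)
step 12: x0=(-1.4863, -0.2178, 0.2715) x1=(-1.0991, -0.1287, 0.5334) x2=(-0.8872, 0.0223, -0.3456) x3=(-1.4300, -1.0212, 0.7930)
step 13: x0=(-1.4457, -0.1185, 0.3539) x1=(-1.0346, -0.2494, 0.4113) x2=(-0.9454, -0.0004, -0.2049) x3=(-1.3787, -0.9862, 0.6765)
step 14: x0=(-1.4074, -0.0189, 0.4366) x1=(-0.9685, -0.3707, 0.2901) x2=(-1.0037, -0.0237, -0.0642) x3=(-1.3270, -0.9502, 0.5591)
step 15: x0=(-1.3707, 0.0813, 0.5204) x1=(-0.9012, -0.4933, 0.1695) x2=(-1.0619, -0.0469, 0.0756) x3=(-1.2753, -0.9139, 0.4415)
step 16: x0=(-1.3349, 0.1816, 0.6055) x1=(-0.8327, -0.6167, 0.0486) x2=(-1.1200, -0.0695, 0.2145) x3=(-1.2240, -0.8776, 0.3241)
step 17: x0=(-1.2993, 0.2812, 0.6912) x1=(-0.7632, -0.7399, -0.0727) x2=(-1.1779, -0.0918, 0.3528) x3=(-1.1734, -0.8413, 0.2073)
step 18: x0=(-1.2631, 0.3790, 0.7761) x1=(-0.6932, -0.8614, -0.1939) x2=(-1.2356, -0.1145, 0.4905) x3=(-1.1238, -0.8047, 0.0914)
step 19: x0=(-1.2257, 0.4736, 0.8588) x1=(-0.6236, -0.9803, -0.3136) x2=(-1.2929, -0.1382, 0.6274) x3=(-1.0750, -0.7672, -0.0235)
step 20: x0=(-1.1864, 0.5636, 0.9374) x1=(-0.5552, -1.0955, -0.4301) x2=(-1.3496, -0.1634, 0.7631) x3=(-1.0271, -0.7279, -0.1369)
step 21: x0=(-1.1450, 0.6470, 1.0104) x1=(-0.4890, -1.2058, -0.5419) x2=(-1.4051, -0.1906, 0.8966) x3=(-0.9799, -0.6863, -0.2482)
step 22: x0=(-1.1014, 0.7223, 1.0762) x1=(-0.4259, -1.3100, -0.6472) x2=(-1.4589, -0.2197, 1.0269) x3=(-0.9336, -0.6424, -0.3568)
step 23: x0=(-1.0556, 0.7880, 1.1335) x1=(-0.3669, -1.4066, -0.7445) x2=(-1.5101, -0.2509, 1.1527) x3=(-0.8880, -0.5960, -0.4617)
step 24: x0=(-1.0078, 0.8425, 1.1811) x1=(-0.3125, -1.4945, -0.8323) x2=(-1.5583, -0.2839, 1.2730) x3=(-0.8434, -0.5473, -0.5622)
step 25: x0=(-0.9580, 0.8847, 1.2181) x1=(-0.2635, -1.5725, -0.9093) x2=(-1.6025, -0.3187, 1.3864) x3=(-0.7998, -0.4965, -0.6574)
step 26: x0=(-0.9066, 0.9135, 1.2435) x1=(-0.2204, -1.6395, -0.9745) x2=(-1.6423, -0.3551, 1.4919) x3=(-0.7573, -0.4440, -0.7466)
step 27: x0=(-0.8539, 0.9282, 1.2567) x1=(-0.1836, -1.6946, -1.0267) x2=(-1.6768, -0.3927, 1.5884) x3=(-0.7160, -0.3901, -0.8290)
step 28: x0=(-0.8001, 0.9283, 1.2575) x1=(-0.1533, -1.7373, -1.0654) x2=(-1.7056, -0.4314, 1.6747) x3=(-0.6761, -0.3353, -0.9039)
step 29: x0=(-0.7458, 0.9133, 1.2454) x1=(-0.1299, -1.7668, -1.0898) x2=(-1.7281, -0.4707, 1.7500) x3=(-0.6377, -0.2800, -0.9708)
step 30: x0=(-0.6913, 0.8833, 1.2206) x1=(-0.1134, -1.7829, -1.0998) x2=(-1.7438, -0.5105, 1.8136) x3=(-0.6009, -0.2248, -1.0290)

2.5093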